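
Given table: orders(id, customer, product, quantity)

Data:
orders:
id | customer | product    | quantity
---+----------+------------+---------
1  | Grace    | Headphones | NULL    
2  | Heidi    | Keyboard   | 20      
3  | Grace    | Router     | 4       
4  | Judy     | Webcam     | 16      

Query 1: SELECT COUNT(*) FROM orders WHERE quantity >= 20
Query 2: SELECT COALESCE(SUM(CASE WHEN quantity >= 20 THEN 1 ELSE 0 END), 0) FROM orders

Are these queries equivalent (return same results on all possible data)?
Yes, equivalent

Both queries return: [(1,)]

Reason: COUNT with WHERE vs conditional SUM (COALESCE handles empty-table NULL)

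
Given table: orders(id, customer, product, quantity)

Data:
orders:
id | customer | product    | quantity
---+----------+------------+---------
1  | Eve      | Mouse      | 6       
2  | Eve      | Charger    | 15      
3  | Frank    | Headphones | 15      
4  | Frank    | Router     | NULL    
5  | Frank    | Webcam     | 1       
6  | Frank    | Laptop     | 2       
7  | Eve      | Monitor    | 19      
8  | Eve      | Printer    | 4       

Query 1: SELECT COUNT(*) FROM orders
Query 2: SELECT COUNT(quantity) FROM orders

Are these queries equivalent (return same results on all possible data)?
No, not equivalent

Query 1 returns: [(8,)]
Query 2 returns: [(7,)]

Reason: COUNT(*) includes NULLs, COUNT(column) excludes them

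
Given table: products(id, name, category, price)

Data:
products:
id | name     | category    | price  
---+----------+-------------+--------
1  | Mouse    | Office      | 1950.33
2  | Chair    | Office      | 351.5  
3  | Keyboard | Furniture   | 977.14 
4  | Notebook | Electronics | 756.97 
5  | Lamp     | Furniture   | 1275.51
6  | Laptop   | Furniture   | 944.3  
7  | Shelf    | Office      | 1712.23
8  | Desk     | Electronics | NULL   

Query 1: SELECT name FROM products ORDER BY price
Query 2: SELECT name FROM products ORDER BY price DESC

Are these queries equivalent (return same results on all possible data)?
No, not equivalent

Query 1 returns: [('Desk',), ('Chair',), ('Notebook',), ('Laptop',), ('Keyboard',), ('Lamp',), ('Shelf',), ('Mouse',)]
Query 2 returns: [('Mouse',), ('Shelf',), ('Lamp',), ('Keyboard',), ('Laptop',), ('Notebook',), ('Chair',), ('Desk',)]

Reason: ASC vs DESC gives opposite ordering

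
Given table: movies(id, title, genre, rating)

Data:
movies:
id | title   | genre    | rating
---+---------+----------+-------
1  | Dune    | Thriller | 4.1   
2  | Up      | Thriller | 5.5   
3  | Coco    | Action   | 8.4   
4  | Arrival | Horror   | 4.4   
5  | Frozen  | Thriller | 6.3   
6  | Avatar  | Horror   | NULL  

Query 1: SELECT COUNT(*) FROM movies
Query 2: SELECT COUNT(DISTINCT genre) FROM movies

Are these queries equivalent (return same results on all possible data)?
No, not equivalent

Query 1 returns: [(6,)]
Query 2 returns: [(3,)]

Reason: COUNT(*) counts rows, COUNT(DISTINCT genre) counts unique genres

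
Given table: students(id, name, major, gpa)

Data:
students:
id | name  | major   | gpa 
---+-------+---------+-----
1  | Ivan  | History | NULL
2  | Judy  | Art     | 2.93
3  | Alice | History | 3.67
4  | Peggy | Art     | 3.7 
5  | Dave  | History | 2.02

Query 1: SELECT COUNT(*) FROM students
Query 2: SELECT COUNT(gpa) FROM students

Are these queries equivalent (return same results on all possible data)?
No, not equivalent

Query 1 returns: [(5,)]
Query 2 returns: [(4,)]

Reason: COUNT(*) includes NULLs, COUNT(column) excludes them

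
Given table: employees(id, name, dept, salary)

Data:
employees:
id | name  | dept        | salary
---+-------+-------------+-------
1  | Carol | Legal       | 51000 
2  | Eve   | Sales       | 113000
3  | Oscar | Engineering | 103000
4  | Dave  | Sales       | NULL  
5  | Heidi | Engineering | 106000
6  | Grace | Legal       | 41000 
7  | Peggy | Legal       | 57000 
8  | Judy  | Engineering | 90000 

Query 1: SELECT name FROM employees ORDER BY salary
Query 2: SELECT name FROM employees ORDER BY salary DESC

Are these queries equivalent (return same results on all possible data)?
No, not equivalent

Query 1 returns: [('Dave',), ('Grace',), ('Carol',), ('Peggy',), ('Judy',), ('Oscar',), ('Heidi',), ('Eve',)]
Query 2 returns: [('Eve',), ('Heidi',), ('Oscar',), ('Judy',), ('Peggy',), ('Carol',), ('Grace',), ('Dave',)]

Reason: ASC vs DESC gives opposite ordering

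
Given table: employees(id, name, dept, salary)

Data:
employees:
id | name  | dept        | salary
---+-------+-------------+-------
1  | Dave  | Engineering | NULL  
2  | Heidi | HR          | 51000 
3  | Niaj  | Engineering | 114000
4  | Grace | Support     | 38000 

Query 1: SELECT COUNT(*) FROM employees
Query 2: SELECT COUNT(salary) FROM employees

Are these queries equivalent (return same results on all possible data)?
No, not equivalent

Query 1 returns: [(4,)]
Query 2 returns: [(3,)]

Reason: COUNT(*) includes NULLs, COUNT(column) excludes them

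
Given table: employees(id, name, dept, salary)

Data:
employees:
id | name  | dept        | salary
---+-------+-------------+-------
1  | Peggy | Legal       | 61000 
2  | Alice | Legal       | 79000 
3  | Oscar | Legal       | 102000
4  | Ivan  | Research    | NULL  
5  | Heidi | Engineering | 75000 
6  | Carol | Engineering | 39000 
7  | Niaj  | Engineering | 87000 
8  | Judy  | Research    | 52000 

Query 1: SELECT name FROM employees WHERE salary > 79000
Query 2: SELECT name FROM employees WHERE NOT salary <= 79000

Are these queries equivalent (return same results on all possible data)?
Yes, equivalent

Both queries return: [('Niaj',), ('Oscar',)]

Reason: Both filter salary > 79000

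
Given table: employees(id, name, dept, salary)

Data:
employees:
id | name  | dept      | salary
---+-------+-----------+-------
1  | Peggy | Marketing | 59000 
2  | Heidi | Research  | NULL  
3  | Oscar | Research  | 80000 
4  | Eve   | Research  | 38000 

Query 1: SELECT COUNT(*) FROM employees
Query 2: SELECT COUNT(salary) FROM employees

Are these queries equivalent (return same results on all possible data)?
No, not equivalent

Query 1 returns: [(4,)]
Query 2 returns: [(3,)]

Reason: COUNT(*) includes NULLs, COUNT(column) excludes them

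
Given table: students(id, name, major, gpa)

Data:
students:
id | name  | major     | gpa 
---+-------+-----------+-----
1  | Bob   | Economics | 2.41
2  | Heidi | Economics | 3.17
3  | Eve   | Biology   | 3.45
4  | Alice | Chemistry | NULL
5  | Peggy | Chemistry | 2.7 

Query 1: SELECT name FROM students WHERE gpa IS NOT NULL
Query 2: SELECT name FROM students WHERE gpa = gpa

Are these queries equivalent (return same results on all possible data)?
Yes, equivalent

Both queries return: [('Bob',), ('Eve',), ('Heidi',), ('Peggy',)]

Reason: IS NOT NULL vs self-equality (both exclude NULLs)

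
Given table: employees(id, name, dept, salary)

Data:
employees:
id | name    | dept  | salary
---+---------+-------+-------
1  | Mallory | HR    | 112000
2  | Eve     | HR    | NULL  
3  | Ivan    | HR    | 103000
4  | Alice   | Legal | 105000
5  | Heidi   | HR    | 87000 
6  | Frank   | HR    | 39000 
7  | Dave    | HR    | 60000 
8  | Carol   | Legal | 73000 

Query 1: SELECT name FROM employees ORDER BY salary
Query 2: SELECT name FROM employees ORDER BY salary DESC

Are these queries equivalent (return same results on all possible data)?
No, not equivalent

Query 1 returns: [('Eve',), ('Frank',), ('Dave',), ('Carol',), ('Heidi',), ('Ivan',), ('Alice',), ('Mallory',)]
Query 2 returns: [('Mallory',), ('Alice',), ('Ivan',), ('Heidi',), ('Carol',), ('Dave',), ('Frank',), ('Eve',)]

Reason: ASC vs DESC gives opposite ordering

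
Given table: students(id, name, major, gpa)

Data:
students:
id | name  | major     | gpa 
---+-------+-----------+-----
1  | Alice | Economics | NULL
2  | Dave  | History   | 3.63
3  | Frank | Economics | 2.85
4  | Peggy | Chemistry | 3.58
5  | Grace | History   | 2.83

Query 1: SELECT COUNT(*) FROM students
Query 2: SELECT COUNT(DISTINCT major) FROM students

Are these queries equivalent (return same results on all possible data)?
No, not equivalent

Query 1 returns: [(5,)]
Query 2 returns: [(3,)]

Reason: COUNT(*) counts rows, COUNT(DISTINCT major) counts unique majors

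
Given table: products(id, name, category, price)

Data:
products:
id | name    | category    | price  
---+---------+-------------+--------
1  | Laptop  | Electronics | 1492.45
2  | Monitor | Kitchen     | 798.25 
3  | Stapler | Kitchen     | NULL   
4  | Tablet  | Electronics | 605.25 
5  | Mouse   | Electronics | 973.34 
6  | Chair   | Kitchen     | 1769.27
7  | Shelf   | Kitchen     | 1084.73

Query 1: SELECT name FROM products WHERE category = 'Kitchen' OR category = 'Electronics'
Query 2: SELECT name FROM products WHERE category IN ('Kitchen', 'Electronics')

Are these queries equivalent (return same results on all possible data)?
Yes, equivalent

Both queries return: [('Chair',), ('Laptop',), ('Monitor',), ('Mouse',), ('Shelf',), ('Stapler',), ('Tablet',)]

Reason: OR vs IN are equivalent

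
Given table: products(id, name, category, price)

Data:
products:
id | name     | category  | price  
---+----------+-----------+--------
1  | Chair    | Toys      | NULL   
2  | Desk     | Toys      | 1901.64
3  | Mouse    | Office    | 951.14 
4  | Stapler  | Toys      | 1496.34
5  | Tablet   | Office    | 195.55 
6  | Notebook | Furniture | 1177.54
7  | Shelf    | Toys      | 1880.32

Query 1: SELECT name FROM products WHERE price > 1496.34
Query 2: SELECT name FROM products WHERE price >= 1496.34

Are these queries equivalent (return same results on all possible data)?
No, not equivalent

Query 1 returns: [('Desk',), ('Shelf',)]
Query 2 returns: [('Desk',), ('Stapler',), ('Shelf',)]

Reason: > vs >= gives different results when price = 1496.34 exists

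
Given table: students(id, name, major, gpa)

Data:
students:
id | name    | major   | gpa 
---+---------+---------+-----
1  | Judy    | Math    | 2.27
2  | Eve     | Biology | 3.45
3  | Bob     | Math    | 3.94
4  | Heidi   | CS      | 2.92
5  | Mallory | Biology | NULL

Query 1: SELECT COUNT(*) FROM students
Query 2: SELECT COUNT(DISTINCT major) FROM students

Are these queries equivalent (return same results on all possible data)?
No, not equivalent

Query 1 returns: [(5,)]
Query 2 returns: [(3,)]

Reason: COUNT(*) counts rows, COUNT(DISTINCT major) counts unique majors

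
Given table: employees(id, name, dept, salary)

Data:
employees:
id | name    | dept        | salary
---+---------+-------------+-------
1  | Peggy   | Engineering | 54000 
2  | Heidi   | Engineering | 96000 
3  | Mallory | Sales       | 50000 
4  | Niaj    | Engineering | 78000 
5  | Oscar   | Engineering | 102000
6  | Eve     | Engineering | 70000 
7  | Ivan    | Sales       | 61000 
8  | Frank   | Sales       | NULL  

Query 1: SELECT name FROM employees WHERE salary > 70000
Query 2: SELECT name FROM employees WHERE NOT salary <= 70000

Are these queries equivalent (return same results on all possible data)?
Yes, equivalent

Both queries return: [('Heidi',), ('Niaj',), ('Oscar',)]

Reason: Both filter salary > 70000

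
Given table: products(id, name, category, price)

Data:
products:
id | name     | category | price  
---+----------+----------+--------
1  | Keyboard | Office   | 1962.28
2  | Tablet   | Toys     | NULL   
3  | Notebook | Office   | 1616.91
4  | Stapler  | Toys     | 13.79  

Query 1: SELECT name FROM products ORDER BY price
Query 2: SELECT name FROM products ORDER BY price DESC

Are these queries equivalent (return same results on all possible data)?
No, not equivalent

Query 1 returns: [('Tablet',), ('Stapler',), ('Notebook',), ('Keyboard',)]
Query 2 returns: [('Keyboard',), ('Notebook',), ('Stapler',), ('Tablet',)]

Reason: ASC vs DESC gives opposite ordering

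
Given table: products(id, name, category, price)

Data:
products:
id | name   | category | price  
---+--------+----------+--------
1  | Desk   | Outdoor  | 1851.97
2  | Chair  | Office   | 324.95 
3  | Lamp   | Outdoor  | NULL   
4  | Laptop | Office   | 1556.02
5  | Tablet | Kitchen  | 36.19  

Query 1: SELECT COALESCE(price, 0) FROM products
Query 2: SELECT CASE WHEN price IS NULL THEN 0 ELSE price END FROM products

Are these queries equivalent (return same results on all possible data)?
Yes, equivalent

Both queries return: [(0,), (36.19,), (324.95,), (1556.02,), (1851.97,)]

Reason: COALESCE vs CASE for NULL handling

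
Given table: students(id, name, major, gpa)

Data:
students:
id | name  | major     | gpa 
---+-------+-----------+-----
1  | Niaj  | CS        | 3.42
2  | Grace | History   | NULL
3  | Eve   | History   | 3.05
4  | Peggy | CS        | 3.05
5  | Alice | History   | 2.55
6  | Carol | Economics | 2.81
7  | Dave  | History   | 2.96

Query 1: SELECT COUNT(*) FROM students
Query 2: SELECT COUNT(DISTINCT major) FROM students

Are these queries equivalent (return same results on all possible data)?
No, not equivalent

Query 1 returns: [(7,)]
Query 2 returns: [(3,)]

Reason: COUNT(*) counts rows, COUNT(DISTINCT major) counts unique majors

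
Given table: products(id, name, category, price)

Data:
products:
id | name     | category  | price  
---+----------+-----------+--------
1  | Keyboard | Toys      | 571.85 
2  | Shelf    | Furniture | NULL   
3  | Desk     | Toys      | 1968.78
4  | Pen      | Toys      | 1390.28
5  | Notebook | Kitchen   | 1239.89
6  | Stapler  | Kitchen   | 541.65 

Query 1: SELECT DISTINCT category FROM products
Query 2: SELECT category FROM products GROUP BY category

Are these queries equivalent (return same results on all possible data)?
Yes, equivalent

Both queries return: [('Furniture',), ('Kitchen',), ('Toys',)]

Reason: Both get unique categorys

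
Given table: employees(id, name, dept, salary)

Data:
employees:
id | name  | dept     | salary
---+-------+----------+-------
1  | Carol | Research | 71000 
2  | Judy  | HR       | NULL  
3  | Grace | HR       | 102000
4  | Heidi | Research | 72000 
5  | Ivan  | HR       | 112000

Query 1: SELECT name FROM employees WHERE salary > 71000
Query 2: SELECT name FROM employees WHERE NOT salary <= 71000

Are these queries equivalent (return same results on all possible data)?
Yes, equivalent

Both queries return: [('Grace',), ('Heidi',), ('Ivan',)]

Reason: Both filter salary > 71000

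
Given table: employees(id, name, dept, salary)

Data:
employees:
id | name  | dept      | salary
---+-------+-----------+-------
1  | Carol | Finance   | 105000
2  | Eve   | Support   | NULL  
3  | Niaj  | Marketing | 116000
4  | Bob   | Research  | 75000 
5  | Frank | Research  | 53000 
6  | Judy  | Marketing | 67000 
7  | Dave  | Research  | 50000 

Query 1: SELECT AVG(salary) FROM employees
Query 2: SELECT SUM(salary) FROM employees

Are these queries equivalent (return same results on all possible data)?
No, not equivalent

Query 1 returns: [(77666.66666666667,)]
Query 2 returns: [(466000,)]

Reason: AVG vs SUM give different aggregate values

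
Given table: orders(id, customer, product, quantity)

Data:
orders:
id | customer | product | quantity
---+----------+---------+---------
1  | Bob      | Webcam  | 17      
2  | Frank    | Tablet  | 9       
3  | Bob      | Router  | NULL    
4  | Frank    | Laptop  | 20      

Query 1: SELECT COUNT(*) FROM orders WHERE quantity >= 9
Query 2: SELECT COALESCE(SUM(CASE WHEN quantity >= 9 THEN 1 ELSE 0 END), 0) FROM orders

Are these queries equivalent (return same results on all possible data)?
Yes, equivalent

Both queries return: [(3,)]

Reason: COUNT with WHERE vs conditional SUM (COALESCE handles empty-table NULL)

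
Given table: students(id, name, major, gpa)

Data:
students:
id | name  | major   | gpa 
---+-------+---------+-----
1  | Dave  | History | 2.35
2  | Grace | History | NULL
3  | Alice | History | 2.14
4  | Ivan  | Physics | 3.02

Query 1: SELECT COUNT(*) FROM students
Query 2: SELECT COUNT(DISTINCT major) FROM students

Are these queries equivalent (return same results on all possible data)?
No, not equivalent

Query 1 returns: [(4,)]
Query 2 returns: [(2,)]

Reason: COUNT(*) counts rows, COUNT(DISTINCT major) counts unique majors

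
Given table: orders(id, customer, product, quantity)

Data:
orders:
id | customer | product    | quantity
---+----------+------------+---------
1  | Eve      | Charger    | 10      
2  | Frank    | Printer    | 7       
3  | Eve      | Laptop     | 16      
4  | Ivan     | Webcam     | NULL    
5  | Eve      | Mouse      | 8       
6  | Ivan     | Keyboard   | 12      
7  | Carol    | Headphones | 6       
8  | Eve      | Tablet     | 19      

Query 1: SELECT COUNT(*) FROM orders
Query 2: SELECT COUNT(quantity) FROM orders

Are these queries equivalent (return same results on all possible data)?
No, not equivalent

Query 1 returns: [(8,)]
Query 2 returns: [(7,)]

Reason: COUNT(*) includes NULLs, COUNT(column) excludes them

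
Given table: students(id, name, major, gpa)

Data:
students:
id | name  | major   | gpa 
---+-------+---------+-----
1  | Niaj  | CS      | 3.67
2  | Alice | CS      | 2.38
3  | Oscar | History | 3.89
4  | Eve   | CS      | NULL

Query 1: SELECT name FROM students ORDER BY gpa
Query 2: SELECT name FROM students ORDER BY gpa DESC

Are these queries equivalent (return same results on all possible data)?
No, not equivalent

Query 1 returns: [('Eve',), ('Alice',), ('Niaj',), ('Oscar',)]
Query 2 returns: [('Oscar',), ('Niaj',), ('Alice',), ('Eve',)]

Reason: ASC vs DESC gives opposite ordering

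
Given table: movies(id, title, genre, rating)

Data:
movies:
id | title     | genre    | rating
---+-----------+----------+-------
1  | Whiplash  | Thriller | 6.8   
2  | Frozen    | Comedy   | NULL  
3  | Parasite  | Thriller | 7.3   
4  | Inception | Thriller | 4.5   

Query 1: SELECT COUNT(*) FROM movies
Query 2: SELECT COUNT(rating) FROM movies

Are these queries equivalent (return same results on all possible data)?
No, not equivalent

Query 1 returns: [(4,)]
Query 2 returns: [(3,)]

Reason: COUNT(*) includes NULLs, COUNT(column) excludes them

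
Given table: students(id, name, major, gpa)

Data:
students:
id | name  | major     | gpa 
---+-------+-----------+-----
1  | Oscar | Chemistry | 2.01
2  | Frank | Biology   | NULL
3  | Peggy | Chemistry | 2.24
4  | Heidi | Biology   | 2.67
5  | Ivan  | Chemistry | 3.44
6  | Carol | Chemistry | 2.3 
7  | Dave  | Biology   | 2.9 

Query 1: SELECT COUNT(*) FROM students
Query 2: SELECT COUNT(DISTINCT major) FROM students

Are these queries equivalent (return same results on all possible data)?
No, not equivalent

Query 1 returns: [(7,)]
Query 2 returns: [(2,)]

Reason: COUNT(*) counts rows, COUNT(DISTINCT major) counts unique majors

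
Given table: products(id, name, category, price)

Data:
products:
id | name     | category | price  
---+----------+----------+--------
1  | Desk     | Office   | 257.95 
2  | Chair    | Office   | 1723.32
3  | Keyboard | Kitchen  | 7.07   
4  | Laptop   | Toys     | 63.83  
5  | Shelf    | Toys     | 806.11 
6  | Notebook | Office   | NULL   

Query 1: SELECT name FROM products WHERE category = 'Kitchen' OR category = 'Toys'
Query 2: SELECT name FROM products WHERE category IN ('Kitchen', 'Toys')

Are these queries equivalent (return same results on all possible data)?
Yes, equivalent

Both queries return: [('Keyboard',), ('Laptop',), ('Shelf',)]

Reason: OR vs IN are equivalent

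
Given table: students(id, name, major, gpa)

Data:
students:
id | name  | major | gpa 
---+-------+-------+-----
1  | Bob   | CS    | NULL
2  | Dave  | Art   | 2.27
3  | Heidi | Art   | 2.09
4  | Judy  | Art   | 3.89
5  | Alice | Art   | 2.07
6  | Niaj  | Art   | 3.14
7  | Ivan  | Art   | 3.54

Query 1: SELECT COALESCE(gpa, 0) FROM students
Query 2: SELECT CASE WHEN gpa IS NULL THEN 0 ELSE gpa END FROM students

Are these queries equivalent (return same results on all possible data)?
Yes, equivalent

Both queries return: [(0,), (2.07,), (2.09,), (2.27,), (3.14,), (3.54,), (3.89,)]

Reason: COALESCE vs CASE for NULL handling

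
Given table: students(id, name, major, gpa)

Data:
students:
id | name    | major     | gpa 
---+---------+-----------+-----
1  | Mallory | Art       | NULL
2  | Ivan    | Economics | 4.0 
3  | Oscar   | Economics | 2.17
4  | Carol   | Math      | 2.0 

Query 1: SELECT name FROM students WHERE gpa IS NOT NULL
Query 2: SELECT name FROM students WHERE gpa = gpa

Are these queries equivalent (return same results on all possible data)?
Yes, equivalent

Both queries return: [('Carol',), ('Ivan',), ('Oscar',)]

Reason: IS NOT NULL vs self-equality (both exclude NULLs)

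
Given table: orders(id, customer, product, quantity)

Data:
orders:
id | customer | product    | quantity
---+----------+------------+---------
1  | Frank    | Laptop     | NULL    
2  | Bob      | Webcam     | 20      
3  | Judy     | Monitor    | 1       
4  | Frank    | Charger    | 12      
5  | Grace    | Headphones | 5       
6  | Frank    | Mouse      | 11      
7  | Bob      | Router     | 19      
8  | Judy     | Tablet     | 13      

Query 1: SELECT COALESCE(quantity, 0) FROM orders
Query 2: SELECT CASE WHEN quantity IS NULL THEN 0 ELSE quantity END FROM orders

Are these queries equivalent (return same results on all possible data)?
Yes, equivalent

Both queries return: [(0,), (1,), (5,), (11,), (12,), (13,), (19,), (20,)]

Reason: COALESCE vs CASE for NULL handling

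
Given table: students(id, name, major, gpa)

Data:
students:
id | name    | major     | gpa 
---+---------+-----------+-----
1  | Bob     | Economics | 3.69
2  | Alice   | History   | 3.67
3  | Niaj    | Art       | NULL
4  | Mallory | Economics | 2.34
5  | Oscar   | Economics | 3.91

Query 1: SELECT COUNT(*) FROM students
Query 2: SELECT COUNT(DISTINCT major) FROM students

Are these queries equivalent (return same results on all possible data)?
No, not equivalent

Query 1 returns: [(5,)]
Query 2 returns: [(3,)]

Reason: COUNT(*) counts rows, COUNT(DISTINCT major) counts unique majors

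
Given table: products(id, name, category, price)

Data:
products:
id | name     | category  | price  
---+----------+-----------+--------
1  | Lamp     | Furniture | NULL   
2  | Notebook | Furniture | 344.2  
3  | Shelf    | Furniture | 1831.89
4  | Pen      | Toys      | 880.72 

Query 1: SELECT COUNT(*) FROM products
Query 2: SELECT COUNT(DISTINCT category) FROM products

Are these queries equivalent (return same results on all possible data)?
No, not equivalent

Query 1 returns: [(4,)]
Query 2 returns: [(2,)]

Reason: COUNT(*) counts rows, COUNT(DISTINCT category) counts unique categorys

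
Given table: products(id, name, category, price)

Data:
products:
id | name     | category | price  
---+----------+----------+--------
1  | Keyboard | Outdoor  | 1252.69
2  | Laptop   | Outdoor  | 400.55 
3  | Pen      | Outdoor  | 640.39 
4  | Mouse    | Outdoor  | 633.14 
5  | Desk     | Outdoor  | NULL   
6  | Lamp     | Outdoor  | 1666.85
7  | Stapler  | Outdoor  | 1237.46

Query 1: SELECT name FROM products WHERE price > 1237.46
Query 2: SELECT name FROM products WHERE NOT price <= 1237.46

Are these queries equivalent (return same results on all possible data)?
Yes, equivalent

Both queries return: [('Keyboard',), ('Lamp',)]

Reason: Both filter price > 1237.46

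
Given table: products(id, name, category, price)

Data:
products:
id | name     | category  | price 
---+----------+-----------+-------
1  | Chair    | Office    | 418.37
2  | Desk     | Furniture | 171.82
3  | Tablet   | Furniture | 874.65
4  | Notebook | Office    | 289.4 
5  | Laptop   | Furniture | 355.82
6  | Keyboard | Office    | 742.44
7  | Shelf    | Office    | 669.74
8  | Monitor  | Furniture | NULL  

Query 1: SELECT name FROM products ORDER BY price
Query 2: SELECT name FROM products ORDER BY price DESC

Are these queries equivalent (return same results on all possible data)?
No, not equivalent

Query 1 returns: [('Monitor',), ('Desk',), ('Notebook',), ('Laptop',), ('Chair',), ('Shelf',), ('Keyboard',), ('Tablet',)]
Query 2 returns: [('Tablet',), ('Keyboard',), ('Shelf',), ('Chair',), ('Laptop',), ('Notebook',), ('Desk',), ('Monitor',)]

Reason: ASC vs DESC gives opposite ordering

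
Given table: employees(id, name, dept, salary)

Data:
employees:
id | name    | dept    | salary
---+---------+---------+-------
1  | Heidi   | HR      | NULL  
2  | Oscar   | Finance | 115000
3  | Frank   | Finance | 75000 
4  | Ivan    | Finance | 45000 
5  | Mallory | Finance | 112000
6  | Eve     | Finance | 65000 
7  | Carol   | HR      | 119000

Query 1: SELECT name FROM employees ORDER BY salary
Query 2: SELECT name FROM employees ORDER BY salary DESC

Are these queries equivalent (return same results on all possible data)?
No, not equivalent

Query 1 returns: [('Heidi',), ('Ivan',), ('Eve',), ('Frank',), ('Mallory',), ('Oscar',), ('Carol',)]
Query 2 returns: [('Carol',), ('Oscar',), ('Mallory',), ('Frank',), ('Eve',), ('Ivan',), ('Heidi',)]

Reason: ASC vs DESC gives opposite ordering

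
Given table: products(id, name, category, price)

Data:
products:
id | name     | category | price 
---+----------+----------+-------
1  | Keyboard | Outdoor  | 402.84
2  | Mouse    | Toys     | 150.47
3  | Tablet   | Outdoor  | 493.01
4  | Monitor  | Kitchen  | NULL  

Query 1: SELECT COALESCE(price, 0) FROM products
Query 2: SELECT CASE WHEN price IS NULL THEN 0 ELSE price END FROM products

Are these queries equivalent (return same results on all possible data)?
Yes, equivalent

Both queries return: [(0,), (150.47,), (402.84,), (493.01,)]

Reason: COALESCE vs CASE for NULL handling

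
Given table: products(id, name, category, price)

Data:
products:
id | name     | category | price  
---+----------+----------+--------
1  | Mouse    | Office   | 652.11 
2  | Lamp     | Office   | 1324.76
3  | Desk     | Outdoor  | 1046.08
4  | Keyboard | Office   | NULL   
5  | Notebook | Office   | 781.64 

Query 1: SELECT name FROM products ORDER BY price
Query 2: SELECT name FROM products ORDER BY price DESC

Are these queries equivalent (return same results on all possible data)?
No, not equivalent

Query 1 returns: [('Keyboard',), ('Mouse',), ('Notebook',), ('Desk',), ('Lamp',)]
Query 2 returns: [('Lamp',), ('Desk',), ('Notebook',), ('Mouse',), ('Keyboard',)]

Reason: ASC vs DESC gives opposite ordering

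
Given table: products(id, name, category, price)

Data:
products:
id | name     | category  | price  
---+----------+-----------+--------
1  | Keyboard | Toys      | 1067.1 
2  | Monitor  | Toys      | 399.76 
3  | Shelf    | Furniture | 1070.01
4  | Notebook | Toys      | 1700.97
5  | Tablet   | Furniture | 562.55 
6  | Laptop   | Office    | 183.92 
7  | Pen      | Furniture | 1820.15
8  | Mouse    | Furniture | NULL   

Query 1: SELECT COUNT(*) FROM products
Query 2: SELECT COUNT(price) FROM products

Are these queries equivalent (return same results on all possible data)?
No, not equivalent

Query 1 returns: [(8,)]
Query 2 returns: [(7,)]

Reason: COUNT(*) includes NULLs, COUNT(column) excludes them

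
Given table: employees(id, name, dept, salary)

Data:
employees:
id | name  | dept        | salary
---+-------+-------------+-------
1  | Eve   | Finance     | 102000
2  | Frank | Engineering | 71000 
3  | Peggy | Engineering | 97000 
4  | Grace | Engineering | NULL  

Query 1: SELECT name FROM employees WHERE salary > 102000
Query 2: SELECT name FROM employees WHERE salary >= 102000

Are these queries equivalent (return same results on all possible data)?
No, not equivalent

Query 1 returns: []
Query 2 returns: [('Eve',)]

Reason: > vs >= gives different results when salary = 102000 exists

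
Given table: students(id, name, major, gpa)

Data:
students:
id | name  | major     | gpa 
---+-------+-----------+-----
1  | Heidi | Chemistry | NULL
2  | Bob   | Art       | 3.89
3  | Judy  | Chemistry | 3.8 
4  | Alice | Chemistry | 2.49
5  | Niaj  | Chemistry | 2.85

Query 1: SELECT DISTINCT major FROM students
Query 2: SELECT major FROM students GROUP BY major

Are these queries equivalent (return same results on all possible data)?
Yes, equivalent

Both queries return: [('Art',), ('Chemistry',)]

Reason: Both get unique majors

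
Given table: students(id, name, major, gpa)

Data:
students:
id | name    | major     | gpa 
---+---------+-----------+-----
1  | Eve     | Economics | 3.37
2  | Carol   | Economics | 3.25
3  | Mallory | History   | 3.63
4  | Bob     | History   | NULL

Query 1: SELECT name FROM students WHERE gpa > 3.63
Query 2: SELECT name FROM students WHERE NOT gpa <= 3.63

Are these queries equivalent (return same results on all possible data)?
Yes, equivalent

Both queries return: []

Reason: Both filter gpa > 3.63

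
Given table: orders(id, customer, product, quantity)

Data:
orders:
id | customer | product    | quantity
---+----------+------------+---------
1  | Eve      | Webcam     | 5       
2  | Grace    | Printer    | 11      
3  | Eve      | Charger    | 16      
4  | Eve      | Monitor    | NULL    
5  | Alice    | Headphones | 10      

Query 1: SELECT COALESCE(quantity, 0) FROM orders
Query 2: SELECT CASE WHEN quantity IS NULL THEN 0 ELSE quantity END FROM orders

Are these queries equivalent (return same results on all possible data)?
Yes, equivalent

Both queries return: [(0,), (5,), (10,), (11,), (16,)]

Reason: COALESCE vs CASE for NULL handling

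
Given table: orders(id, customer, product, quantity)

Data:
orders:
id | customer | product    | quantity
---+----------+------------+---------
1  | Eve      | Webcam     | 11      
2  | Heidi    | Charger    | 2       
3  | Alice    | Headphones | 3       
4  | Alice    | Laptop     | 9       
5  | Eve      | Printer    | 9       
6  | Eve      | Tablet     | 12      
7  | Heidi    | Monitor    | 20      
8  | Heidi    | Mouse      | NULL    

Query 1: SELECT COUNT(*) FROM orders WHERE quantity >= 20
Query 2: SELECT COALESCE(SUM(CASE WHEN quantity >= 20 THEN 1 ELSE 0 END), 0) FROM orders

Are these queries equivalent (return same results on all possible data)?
Yes, equivalent

Both queries return: [(1,)]

Reason: COUNT with WHERE vs conditional SUM (COALESCE handles empty-table NULL)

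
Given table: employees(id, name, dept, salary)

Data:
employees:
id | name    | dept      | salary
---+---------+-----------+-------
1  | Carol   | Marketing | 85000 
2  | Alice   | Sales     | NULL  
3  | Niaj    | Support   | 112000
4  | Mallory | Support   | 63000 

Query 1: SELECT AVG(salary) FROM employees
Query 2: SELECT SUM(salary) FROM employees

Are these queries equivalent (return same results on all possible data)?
No, not equivalent

Query 1 returns: [(86666.66666666667,)]
Query 2 returns: [(260000,)]

Reason: AVG vs SUM give different aggregate values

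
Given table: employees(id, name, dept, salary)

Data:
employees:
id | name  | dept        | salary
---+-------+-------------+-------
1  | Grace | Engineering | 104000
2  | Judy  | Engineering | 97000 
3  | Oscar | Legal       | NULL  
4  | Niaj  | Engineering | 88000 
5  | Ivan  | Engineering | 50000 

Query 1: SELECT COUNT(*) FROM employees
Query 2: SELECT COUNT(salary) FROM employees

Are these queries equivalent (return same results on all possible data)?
No, not equivalent

Query 1 returns: [(5,)]
Query 2 returns: [(4,)]

Reason: COUNT(*) includes NULLs, COUNT(column) excludes them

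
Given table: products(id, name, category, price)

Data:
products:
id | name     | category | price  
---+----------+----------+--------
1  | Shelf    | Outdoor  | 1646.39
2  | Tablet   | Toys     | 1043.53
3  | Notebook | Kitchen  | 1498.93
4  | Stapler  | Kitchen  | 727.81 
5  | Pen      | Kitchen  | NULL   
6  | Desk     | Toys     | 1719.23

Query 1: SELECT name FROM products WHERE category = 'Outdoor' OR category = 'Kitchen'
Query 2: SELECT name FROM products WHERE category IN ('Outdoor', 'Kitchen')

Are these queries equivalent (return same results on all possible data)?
Yes, equivalent

Both queries return: [('Notebook',), ('Pen',), ('Shelf',), ('Stapler',)]

Reason: OR vs IN are equivalent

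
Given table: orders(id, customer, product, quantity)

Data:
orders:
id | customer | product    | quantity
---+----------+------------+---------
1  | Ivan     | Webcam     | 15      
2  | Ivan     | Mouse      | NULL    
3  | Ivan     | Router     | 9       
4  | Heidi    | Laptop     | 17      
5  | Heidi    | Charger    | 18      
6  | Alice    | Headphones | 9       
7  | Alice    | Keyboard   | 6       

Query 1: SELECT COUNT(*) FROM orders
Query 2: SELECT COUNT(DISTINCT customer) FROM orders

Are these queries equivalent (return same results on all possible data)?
No, not equivalent

Query 1 returns: [(7,)]
Query 2 returns: [(3,)]

Reason: COUNT(*) counts rows, COUNT(DISTINCT customer) counts unique customers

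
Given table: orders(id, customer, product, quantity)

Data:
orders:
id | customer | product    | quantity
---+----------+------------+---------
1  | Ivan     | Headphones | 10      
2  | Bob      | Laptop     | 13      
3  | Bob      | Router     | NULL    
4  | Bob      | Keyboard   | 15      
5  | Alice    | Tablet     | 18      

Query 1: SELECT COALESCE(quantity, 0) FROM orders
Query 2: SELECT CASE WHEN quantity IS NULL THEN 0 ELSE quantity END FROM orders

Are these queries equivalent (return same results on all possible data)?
Yes, equivalent

Both queries return: [(0,), (10,), (13,), (15,), (18,)]

Reason: COALESCE vs CASE for NULL handling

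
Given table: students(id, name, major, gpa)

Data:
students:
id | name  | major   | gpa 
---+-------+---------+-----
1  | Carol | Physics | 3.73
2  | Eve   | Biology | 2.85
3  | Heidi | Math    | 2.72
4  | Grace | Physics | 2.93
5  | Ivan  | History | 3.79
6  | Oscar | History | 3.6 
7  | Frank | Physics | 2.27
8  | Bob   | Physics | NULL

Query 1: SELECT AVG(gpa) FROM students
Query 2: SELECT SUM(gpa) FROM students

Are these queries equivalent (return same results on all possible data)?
No, not equivalent

Query 1 returns: [(3.1271428571428572,)]
Query 2 returns: [(21.89,)]

Reason: AVG vs SUM give different aggregate values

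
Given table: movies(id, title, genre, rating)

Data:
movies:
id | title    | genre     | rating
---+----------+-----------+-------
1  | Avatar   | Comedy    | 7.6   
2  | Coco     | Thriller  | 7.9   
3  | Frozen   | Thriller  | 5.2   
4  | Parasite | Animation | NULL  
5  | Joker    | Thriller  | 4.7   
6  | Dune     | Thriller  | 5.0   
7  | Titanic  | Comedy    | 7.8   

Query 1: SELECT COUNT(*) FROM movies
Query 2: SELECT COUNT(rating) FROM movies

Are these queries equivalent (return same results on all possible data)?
No, not equivalent

Query 1 returns: [(7,)]
Query 2 returns: [(6,)]

Reason: COUNT(*) includes NULLs, COUNT(column) excludes them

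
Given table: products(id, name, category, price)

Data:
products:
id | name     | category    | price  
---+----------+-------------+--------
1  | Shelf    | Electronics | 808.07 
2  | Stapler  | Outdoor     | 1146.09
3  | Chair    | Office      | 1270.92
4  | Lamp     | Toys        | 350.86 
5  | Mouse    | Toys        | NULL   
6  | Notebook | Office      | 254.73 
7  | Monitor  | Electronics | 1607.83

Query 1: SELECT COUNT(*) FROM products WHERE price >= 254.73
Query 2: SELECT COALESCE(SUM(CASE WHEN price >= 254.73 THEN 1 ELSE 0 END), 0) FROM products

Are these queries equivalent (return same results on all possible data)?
Yes, equivalent

Both queries return: [(6,)]

Reason: COUNT with WHERE vs conditional SUM (COALESCE handles empty-table NULL)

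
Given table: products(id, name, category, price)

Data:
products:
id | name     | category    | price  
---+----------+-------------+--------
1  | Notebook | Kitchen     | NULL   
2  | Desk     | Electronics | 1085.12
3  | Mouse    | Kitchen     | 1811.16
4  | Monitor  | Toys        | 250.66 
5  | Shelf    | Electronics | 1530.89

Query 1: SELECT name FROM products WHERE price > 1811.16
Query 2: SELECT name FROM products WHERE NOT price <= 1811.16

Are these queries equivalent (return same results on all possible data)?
Yes, equivalent

Both queries return: []

Reason: Both filter price > 1811.16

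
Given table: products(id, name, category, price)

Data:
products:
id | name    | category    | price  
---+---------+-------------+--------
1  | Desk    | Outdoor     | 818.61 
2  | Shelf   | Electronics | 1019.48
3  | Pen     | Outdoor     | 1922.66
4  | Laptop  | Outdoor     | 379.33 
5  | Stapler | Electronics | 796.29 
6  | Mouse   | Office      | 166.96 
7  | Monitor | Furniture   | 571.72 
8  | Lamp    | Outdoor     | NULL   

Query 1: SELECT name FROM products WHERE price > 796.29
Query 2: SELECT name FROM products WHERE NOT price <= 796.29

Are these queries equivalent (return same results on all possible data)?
Yes, equivalent

Both queries return: [('Desk',), ('Pen',), ('Shelf',)]

Reason: Both filter price > 796.29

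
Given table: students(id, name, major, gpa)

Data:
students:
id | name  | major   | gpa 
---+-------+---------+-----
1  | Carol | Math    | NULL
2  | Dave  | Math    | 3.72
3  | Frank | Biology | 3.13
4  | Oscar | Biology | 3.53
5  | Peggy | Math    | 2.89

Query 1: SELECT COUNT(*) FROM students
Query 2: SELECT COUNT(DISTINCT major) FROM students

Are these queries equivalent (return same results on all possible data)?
No, not equivalent

Query 1 returns: [(5,)]
Query 2 returns: [(2,)]

Reason: COUNT(*) counts rows, COUNT(DISTINCT major) counts unique majors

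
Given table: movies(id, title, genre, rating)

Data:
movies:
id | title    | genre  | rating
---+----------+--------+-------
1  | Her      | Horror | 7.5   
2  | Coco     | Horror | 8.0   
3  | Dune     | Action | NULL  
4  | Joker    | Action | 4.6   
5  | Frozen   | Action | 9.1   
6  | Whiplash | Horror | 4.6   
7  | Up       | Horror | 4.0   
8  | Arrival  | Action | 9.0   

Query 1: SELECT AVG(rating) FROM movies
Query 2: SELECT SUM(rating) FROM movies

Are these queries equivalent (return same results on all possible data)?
No, not equivalent

Query 1 returns: [(6.685714285714285,)]
Query 2 returns: [(46.8,)]

Reason: AVG vs SUM give different aggregate values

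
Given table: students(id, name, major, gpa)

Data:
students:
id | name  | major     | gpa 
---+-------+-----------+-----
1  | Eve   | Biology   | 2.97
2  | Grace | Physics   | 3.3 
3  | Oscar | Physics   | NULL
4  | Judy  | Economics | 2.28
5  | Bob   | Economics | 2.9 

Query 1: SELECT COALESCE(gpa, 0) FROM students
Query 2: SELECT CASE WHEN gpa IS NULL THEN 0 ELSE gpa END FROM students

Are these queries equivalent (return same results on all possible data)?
Yes, equivalent

Both queries return: [(0,), (2.28,), (2.9,), (2.97,), (3.3,)]

Reason: COALESCE vs CASE for NULL handling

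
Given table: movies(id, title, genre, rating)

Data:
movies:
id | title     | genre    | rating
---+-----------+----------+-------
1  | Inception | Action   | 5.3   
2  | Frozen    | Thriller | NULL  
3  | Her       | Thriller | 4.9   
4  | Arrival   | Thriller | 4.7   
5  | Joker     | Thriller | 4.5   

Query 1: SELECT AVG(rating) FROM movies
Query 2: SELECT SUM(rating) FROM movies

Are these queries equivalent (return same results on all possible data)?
No, not equivalent

Query 1 returns: [(4.85,)]
Query 2 returns: [(19.4,)]

Reason: AVG vs SUM give different aggregate values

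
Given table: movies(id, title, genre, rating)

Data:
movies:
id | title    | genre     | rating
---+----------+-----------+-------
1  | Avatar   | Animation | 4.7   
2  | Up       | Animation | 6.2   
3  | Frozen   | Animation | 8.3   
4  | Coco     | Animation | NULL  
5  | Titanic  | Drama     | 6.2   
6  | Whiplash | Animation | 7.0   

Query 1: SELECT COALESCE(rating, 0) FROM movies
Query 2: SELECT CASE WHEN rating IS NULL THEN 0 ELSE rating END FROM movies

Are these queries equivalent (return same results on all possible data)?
Yes, equivalent

Both queries return: [(0,), (4.7,), (6.2,), (6.2,), (7.0,), (8.3,)]

Reason: COALESCE vs CASE for NULL handling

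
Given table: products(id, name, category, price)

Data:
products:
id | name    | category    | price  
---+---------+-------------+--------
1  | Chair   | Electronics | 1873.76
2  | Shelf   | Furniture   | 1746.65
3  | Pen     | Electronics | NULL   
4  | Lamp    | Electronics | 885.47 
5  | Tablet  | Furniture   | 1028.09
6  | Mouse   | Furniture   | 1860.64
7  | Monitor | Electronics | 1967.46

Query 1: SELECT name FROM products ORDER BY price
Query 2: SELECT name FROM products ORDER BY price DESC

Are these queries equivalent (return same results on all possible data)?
No, not equivalent

Query 1 returns: [('Pen',), ('Lamp',), ('Tablet',), ('Shelf',), ('Mouse',), ('Chair',), ('Monitor',)]
Query 2 returns: [('Monitor',), ('Chair',), ('Mouse',), ('Shelf',), ('Tablet',), ('Lamp',), ('Pen',)]

Reason: ASC vs DESC gives opposite ordering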